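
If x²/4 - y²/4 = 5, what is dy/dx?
Differentiate the relation implicitly: treat y = y(x) and apply the chain rule, so every y-derivative picks up a y' = dy/dx factor.

With everything moved to the left-hand side, differentiate term by term:
  d/dx[x^2/4] = x/2
  d/dx[-y^2/4] = -y·y'/2
  d/dx[-5] = 0

Separating the contributions that come from x directly and those that come through y:
  without y':      x/2
  multiplying y':  -y/2

so (x/2) + (-y/2)·y' = 0, and therefore
  dy/dx = -(x/2)/(-y/2) = x/y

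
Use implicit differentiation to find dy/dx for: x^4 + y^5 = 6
Differentiate the relation implicitly: treat y = y(x) and apply the chain rule, so every y-derivative picks up a y' = dy/dx factor.

With everything moved to the left-hand side, differentiate term by term:
  d/dx[x^4] = 4x^3
  d/dx[y^5] = 5y^4·y'
  d/dx[-6] = 0

Separating the contributions that come from x directly and those that come through y:
  without y':      4x^3
  multiplying y':  5y^4

so (4x^3) + (5y^4)·y' = 0, and therefore
  dy/dx = -(4x^3)/(5y^4) = -4x^3/(5y^4)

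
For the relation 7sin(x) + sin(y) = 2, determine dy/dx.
Apply d/dx to both sides, remembering that y depends on x. Each occurrence of y therefore brings in a y' = dy/dx via the chain rule.

With F(x, y) equal to the left-hand side minus the right, differentiate F term by term:
  d/dx[7sin(x)] = 7cos(x)
  d/dx[sin(y)] = y'·cos(y)
  d/dx[-2] = 0
Adding these up, d/dx[F] = 0 becomes
  (7cos(x)) + (cos(y))·y' = 0,
so isolating y',
  dy/dx = -(7cos(x))/(cos(y)) = -7cos(x)/cos(y)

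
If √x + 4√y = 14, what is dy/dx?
Apply d/dx to both sides, remembering that y depends on x. Each occurrence of y therefore brings in a y' = dy/dx via the chain rule.

With F(x, y) equal to the left-hand side minus the right, differentiate F term by term:
  d/dx[√(x)] = 1/(2√(x))
  d/dx[4√(y)] = 2·y'/√(y)
  d/dx[-14] = 0
Adding these up, d/dx[F] = 0 becomes
  (1/(2√(x))) + (2/√(y))·y' = 0,
so isolating y',
  dy/dx = -(1/(2√(x)))/(2/√(y)) = -√(y)/(4√(x))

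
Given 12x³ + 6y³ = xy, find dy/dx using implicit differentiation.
Take d/dx of both sides. Since y is implicitly a function of x, the chain rule attaches a y' = dy/dx factor whenever we differentiate through y.

Set F(x, y) = (left side) − (right side), so the curve is F = 0. Differentiating each term of F:
  d/dx[12x^3] = 36x^2
  d/dx[-xy] = -x·y' - y
  d/dx[6y^3] = 18y^2·y'

Collecting, the y'-free part is the partial derivative in x and the y' coefficient is the partial derivative in y:
  ∂F/∂x = 36x^2 - y
  ∂F/∂y = -x + 18y^2

so d/dx[F(x, y(x))] = ∂F/∂x + (∂F/∂y)·y' = 0. Rearranging,
  dy/dx = -(∂F/∂x)/(∂F/∂y) = -(36x^2 - y)/(-x + 18y^2) = (36x^2 - y)/(x - 18y^2)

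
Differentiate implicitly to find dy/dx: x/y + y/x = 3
Differentiate the relation implicitly: treat y = y(x) and apply the chain rule, so every y-derivative picks up a y' = dy/dx factor.

With everything moved to the left-hand side, differentiate term by term:
  d/dx[x/y] = -x·y'/y^2 + 1/y
  d/dx[y/x] = y'/x - y/x^2
  d/dx[-3] = 0

Separating the contributions that come from x directly and those that come through y:
  without y':      1/y - y/x^2
  multiplying y':  -x/y^2 + 1/x

so (1/y - y/x^2) + (-x/y^2 + 1/x)·y' = 0, and therefore
  dy/dx = -(1/y - y/x^2)/(-x/y^2 + 1/x)
        = -((x - y)(x + y)/(x^2y))/(-(x - y)(x + y)/(xy^2)) = y/x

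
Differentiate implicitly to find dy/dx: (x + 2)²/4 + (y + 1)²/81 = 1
Apply d/dx to both sides, remembering that y depends on x. Each occurrence of y therefore brings in a y' = dy/dx via the chain rule.

With F(x, y) equal to the left-hand side minus the right, differentiate F term by term:
  d/dx[(x + 2)^2/4] = x/2 + 1
  d/dx[(y + 1)^2/81] = 2·y'(y + 1)/81
  d/dx[-1] = 0
Adding these up, d/dx[F] = 0 becomes
  (x/2 + 1) + (2y/81 + 2/81)·y' = 0,
so isolating y',
  dy/dx = -(x/2 + 1)/(2y/81 + 2/81)
        = -((x + 2)/2)/(2(y + 1)/81) = 81(-x - 2)/(4(y + 1))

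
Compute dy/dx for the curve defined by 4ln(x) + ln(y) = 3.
Differentiate both sides with respect to x, treating y as y(x). By the chain rule, any term containing y contributes a factor of y' = dy/dx when we differentiate it.

Move every term to one side and write the relation as F(x, y) = 0. Term by term,
  d/dx[4ln(x)] = 4/x
  d/dx[ln(y)] = y'/y
  d/dx[-3] = 0

The pieces without y' make up ∂F/∂x and the coefficient of y' is ∂F/∂y:
  ∂F/∂x = 4/x,
  ∂F/∂y = 1/y.

Since d/dx[F] = ∂F/∂x + (∂F/∂y)·y' = 0, solve for y':
  (∂F/∂y)·y' = -∂F/∂x
  dy/dx = -(∂F/∂x)/(∂F/∂y) = -(4/x)/(1/y) = -4y/x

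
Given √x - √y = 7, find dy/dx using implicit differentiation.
Differentiate both sides with respect to x, treating y as y(x). By the chain rule, any term containing y contributes a factor of y' = dy/dx when we differentiate it.

Move every term to one side and write the relation as F(x, y) = 0. Term by term,
  d/dx[√(x)] = 1/(2√(x))
  d/dx[-√(y)] = -y'/(2√(y))
  d/dx[-7] = 0

The pieces without y' make up ∂F/∂x and the coefficient of y' is ∂F/∂y:
  ∂F/∂x = 1/(2√(x)),
  ∂F/∂y = -1/(2√(y)).

Since d/dx[F] = ∂F/∂x + (∂F/∂y)·y' = 0, solve for y':
  (∂F/∂y)·y' = -∂F/∂x
  dy/dx = -(∂F/∂x)/(∂F/∂y) = -(1/(2√(x)))/(-1/(2√(y))) = √(y)/√(x)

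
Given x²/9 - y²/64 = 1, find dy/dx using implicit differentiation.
Differentiate both sides with respect to x, treating y as y(x). By the chain rule, any term containing y contributes a factor of y' = dy/dx when we differentiate it.

Move every term to one side and write the relation as F(x, y) = 0. Term by term,
  d/dx[x^2/9] = 2x/9
  d/dx[-y^2/64] = -y·y'/32
  d/dx[-1] = 0

The pieces without y' make up ∂F/∂x and the coefficient of y' is ∂F/∂y:
  ∂F/∂x = 2x/9,
  ∂F/∂y = -y/32.

Since d/dx[F] = ∂F/∂x + (∂F/∂y)·y' = 0, solve for y':
  (∂F/∂y)·y' = -∂F/∂x
  dy/dx = -(∂F/∂x)/(∂F/∂y) = -(2x/9)/(-y/32) = 64x/(9y)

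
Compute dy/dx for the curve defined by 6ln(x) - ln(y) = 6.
Apply d/dx to both sides, remembering that y depends on x. Each occurrence of y therefore brings in a y' = dy/dx via the chain rule.

With F(x, y) equal to the left-hand side minus the right, differentiate F term by term:
  d/dx[6ln(x)] = 6/x
  d/dx[-ln(y)] = -y'/y
  d/dx[-6] = 0
Adding these up, d/dx[F] = 0 becomes
  (6/x) + (-1/y)·y' = 0,
so isolating y',
  dy/dx = -(6/x)/(-1/y) = 6y/x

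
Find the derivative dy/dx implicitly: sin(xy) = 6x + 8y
Differentiate both sides with respect to x, treating y as y(x). By the chain rule, any term containing y contributes a factor of y' = dy/dx when we differentiate it.

Move every term to one side and write the relation as F(x, y) = 0. Term by term,
  d/dx[-6x] = -6
  d/dx[-8y] = -8·y'
  d/dx[sin(xy)] = (x·y' + y)·cos(xy)

The pieces without y' make up ∂F/∂x and the coefficient of y' is ∂F/∂y:
  ∂F/∂x = y·cos(xy) - 6,
  ∂F/∂y = x·cos(xy) - 8.

Since d/dx[F] = ∂F/∂x + (∂F/∂y)·y' = 0, solve for y':
  (∂F/∂y)·y' = -∂F/∂x
  dy/dx = -(∂F/∂x)/(∂F/∂y) = -(y·cos(xy) - 6)/(x·cos(xy) - 8) = (-y·cos(xy) + 6)/(x·cos(xy) - 8)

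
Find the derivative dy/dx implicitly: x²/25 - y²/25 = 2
Take d/dx of both sides. Since y is implicitly a function of x, the chain rule attaches a y' = dy/dx factor whenever we differentiate through y.

Set F(x, y) = (left side) − (right side), so the curve is F = 0. Differentiating each term of F:
  d/dx[x^2/25] = 2x/25
  d/dx[-y^2/25] = -2y·y'/25
  d/dx[-2] = 0

Collecting, the y'-free part is the partial derivative in x and the y' coefficient is the partial derivative in y:
  ∂F/∂x = 2x/25
  ∂F/∂y = -2y/25

so d/dx[F(x, y(x))] = ∂F/∂x + (∂F/∂y)·y' = 0. Rearranging,
  dy/dx = -(∂F/∂x)/(∂F/∂y) = -(2x/25)/(-2y/25) = x/y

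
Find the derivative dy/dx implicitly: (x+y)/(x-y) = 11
Differentiate the relation implicitly: treat y = y(x) and apply the chain rule, so every y-derivative picks up a y' = dy/dx factor.

With everything moved to the left-hand side, differentiate term by term:
  d/dx[(x + y)/(x - y)] = (y' + 1)/(x - y) + (x + y)(y' - 1)/(x - y)^2
  d/dx[-11] = 0

Separating the contributions that come from x directly and those that come through y:
  without y':      1/(x - y) - (x + y)/(x - y)^2
  multiplying y':  1/(x - y) + (x + y)/(x - y)^2

so (1/(x - y) - (x + y)/(x - y)^2) + (1/(x - y) + (x + y)/(x - y)^2)·y' = 0, and therefore
  dy/dx = -(1/(x - y) - (x + y)/(x - y)^2)/(1/(x - y) + (x + y)/(x - y)^2)
        = -(-2y/(x - y)^2)/(2x/(x - y)^2) = y/x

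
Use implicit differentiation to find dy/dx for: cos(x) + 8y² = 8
Differentiate the relation implicitly: treat y = y(x) and apply the chain rule, so every y-derivative picks up a y' = dy/dx factor.

With everything moved to the left-hand side, differentiate term by term:
  d/dx[8y^2] = 16y·y'
  d/dx[cos(x)] = -sin(x)
  d/dx[-8] = 0

Separating the contributions that come from x directly and those that come through y:
  without y':      -sin(x)
  multiplying y':  16y

so (-sin(x)) + (16y)·y' = 0, and therefore
  dy/dx = -(-sin(x))/(16y) = sin(x)/(16y)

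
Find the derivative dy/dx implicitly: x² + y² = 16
Take d/dx of both sides. Since y is implicitly a function of x, the chain rule attaches a y' = dy/dx factor whenever we differentiate through y.

Set F(x, y) = (left side) − (right side), so the curve is F = 0. Differentiating each term of F:
  d/dx[x^2] = 2x
  d/dx[y^2] = 2y·y'
  d/dx[-16] = 0

Collecting, the y'-free part is the partial derivative in x and the y' coefficient is the partial derivative in y:
  ∂F/∂x = 2x
  ∂F/∂y = 2y

so d/dx[F(x, y(x))] = ∂F/∂x + (∂F/∂y)·y' = 0. Rearranging,
  dy/dx = -(∂F/∂x)/(∂F/∂y) = -(2x)/(2y) = -x/y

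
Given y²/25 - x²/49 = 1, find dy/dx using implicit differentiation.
Differentiate the relation implicitly: treat y = y(x) and apply the chain rule, so every y-derivative picks up a y' = dy/dx factor.

With everything moved to the left-hand side, differentiate term by term:
  d/dx[-x^2/49] = -2x/49
  d/dx[y^2/25] = 2y·y'/25
  d/dx[-1] = 0

Separating the contributions that come from x directly and those that come through y:
  without y':      -2x/49
  multiplying y':  2y/25

so (-2x/49) + (2y/25)·y' = 0, and therefore
  dy/dx = -(-2x/49)/(2y/25) = 25x/(49y)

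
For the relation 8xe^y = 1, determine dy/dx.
Differentiate the relation implicitly: treat y = y(x) and apply the chain rule, so every y-derivative picks up a y' = dy/dx factor.

With everything moved to the left-hand side, differentiate term by term:
  d/dx[8x·e^(y)] = 8x·y'·e^(y) + 8e^(y)
  d/dx[-1] = 0

Separating the contributions that come from x directly and those that come through y:
  without y':      8e^(y)
  multiplying y':  8x·e^(y)

so (8e^(y)) + (8x·e^(y))·y' = 0, and therefore
  dy/dx = -(8e^(y))/(8x·e^(y)) = -1/x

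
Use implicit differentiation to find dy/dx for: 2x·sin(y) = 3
Differentiate both sides with respect to x, treating y as y(x). By the chain rule, any term containing y contributes a factor of y' = dy/dx when we differentiate it.

Move every term to one side and write the relation as F(x, y) = 0. Term by term,
  d/dx[2x·sin(y)] = 2x·y'·cos(y) + 2sin(y)
  d/dx[-3] = 0

The pieces without y' make up ∂F/∂x and the coefficient of y' is ∂F/∂y:
  ∂F/∂x = 2sin(y),
  ∂F/∂y = 2x·cos(y).

Since d/dx[F] = ∂F/∂x + (∂F/∂y)·y' = 0, solve for y':
  (∂F/∂y)·y' = -∂F/∂x
  dy/dx = -(∂F/∂x)/(∂F/∂y) = -(2sin(y))/(2x·cos(y)) = -tan(y)/x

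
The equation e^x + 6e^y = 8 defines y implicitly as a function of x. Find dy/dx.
Take d/dx of both sides. Since y is implicitly a function of x, the chain rule attaches a y' = dy/dx factor whenever we differentiate through y.

Set F(x, y) = (left side) − (right side), so the curve is F = 0. Differentiating each term of F:
  d/dx[e^(x)] = e^(x)
  d/dx[6e^(y)] = 6·y'·e^(y)
  d/dx[-8] = 0

Collecting, the y'-free part is the partial derivative in x and the y' coefficient is the partial derivative in y:
  ∂F/∂x = e^(x)
  ∂F/∂y = 6e^(y)

so d/dx[F(x, y(x))] = ∂F/∂x + (∂F/∂y)·y' = 0. Rearranging,
  dy/dx = -(∂F/∂x)/(∂F/∂y) = -(e^(x))/(6e^(y)) = -e^(x - y)/6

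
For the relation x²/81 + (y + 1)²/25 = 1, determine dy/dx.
Differentiate both sides with respect to x, treating y as y(x). By the chain rule, any term containing y contributes a factor of y' = dy/dx when we differentiate it.

Move every term to one side and write the relation as F(x, y) = 0. Term by term,
  d/dx[x^2/81] = 2x/81
  d/dx[(y + 1)^2/25] = 2·y'(y + 1)/25
  d/dx[-1] = 0

The pieces without y' make up ∂F/∂x and the coefficient of y' is ∂F/∂y:
  ∂F/∂x = 2x/81,
  ∂F/∂y = 2y/25 + 2/25.

Since d/dx[F] = ∂F/∂x + (∂F/∂y)·y' = 0, solve for y':
  (∂F/∂y)·y' = -∂F/∂x
  dy/dx = -(∂F/∂x)/(∂F/∂y) = -(2x/81)/(2y/25 + 2/25)
        = -(2x/81)/(2(y + 1)/25) = -25x/(81y + 81)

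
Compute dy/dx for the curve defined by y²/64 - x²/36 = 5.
Differentiate the relation implicitly: treat y = y(x) and apply the chain rule, so every y-derivative picks up a y' = dy/dx factor.

With everything moved to the left-hand side, differentiate term by term:
  d/dx[-x^2/36] = -x/18
  d/dx[y^2/64] = y·y'/32
  d/dx[-5] = 0

Separating the contributions that come from x directly and those that come through y:
  without y':      -x/18
  multiplying y':  y/32

so (-x/18) + (y/32)·y' = 0, and therefore
  dy/dx = -(-x/18)/(y/32) = 16x/(9y)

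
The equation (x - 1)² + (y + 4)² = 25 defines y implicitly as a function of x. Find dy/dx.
Differentiate both sides with respect to x, treating y as y(x). By the chain rule, any term containing y contributes a factor of y' = dy/dx when we differentiate it.

Move every term to one side and write the relation as F(x, y) = 0. Term by term,
  d/dx[(x - 1)^2] = 2x - 2
  d/dx[(y + 4)^2] = 2·y'(y + 4)
  d/dx[-25] = 0

The pieces without y' make up ∂F/∂x and the coefficient of y' is ∂F/∂y:
  ∂F/∂x = 2x - 2,
  ∂F/∂y = 2y + 8.

Since d/dx[F] = ∂F/∂x + (∂F/∂y)·y' = 0, solve for y':
  (∂F/∂y)·y' = -∂F/∂x
  dy/dx = -(∂F/∂x)/(∂F/∂y) = -(2x - 2)/(2y + 8) = (1 - x)/(y + 4)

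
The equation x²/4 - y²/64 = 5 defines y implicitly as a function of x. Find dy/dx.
Apply d/dx to both sides, remembering that y depends on x. Each occurrence of y therefore brings in a y' = dy/dx via the chain rule.

With F(x, y) equal to the left-hand side minus the right, differentiate F term by term:
  d/dx[x^2/4] = x/2
  d/dx[-y^2/64] = -y·y'/32
  d/dx[-5] = 0
Adding these up, d/dx[F] = 0 becomes
  (x/2) + (-y/32)·y' = 0,
so isolating y',
  dy/dx = -(x/2)/(-y/32) = 16x/y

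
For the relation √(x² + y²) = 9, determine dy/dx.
Take d/dx of both sides. Since y is implicitly a function of x, the chain rule attaches a y' = dy/dx factor whenever we differentiate through y.

Set F(x, y) = (left side) − (right side), so the curve is F = 0. Differentiating each term of F:
  d/dx[√(x^2 + y^2)] = (x + y·y')/√(x^2 + y^2)
  d/dx[-9] = 0

Collecting, the y'-free part is the partial derivative in x and the y' coefficient is the partial derivative in y:
  ∂F/∂x = x/√(x^2 + y^2)
  ∂F/∂y = y/√(x^2 + y^2)

so d/dx[F(x, y(x))] = ∂F/∂x + (∂F/∂y)·y' = 0. Rearranging,
  dy/dx = -(∂F/∂x)/(∂F/∂y) = -(x/√(x^2 + y^2))/(y/√(x^2 + y^2)) = -x/y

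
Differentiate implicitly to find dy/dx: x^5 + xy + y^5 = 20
Differentiate the relation implicitly: treat y = y(x) and apply the chain rule, so every y-derivative picks up a y' = dy/dx factor.

With everything moved to the left-hand side, differentiate term by term:
  d/dx[x^5] = 5x^4
  d/dx[xy] = x·y' + y
  d/dx[y^5] = 5y^4·y'
  d/dx[-20] = 0

Separating the contributions that come from x directly and those that come through y:
  without y':      5x^4 + y
  multiplying y':  x + 5y^4

so (5x^4 + y) + (x + 5y^4)·y' = 0, and therefore
  dy/dx = -(5x^4 + y)/(x + 5y^4) = (-5x^4 - y)/(x + 5y^4)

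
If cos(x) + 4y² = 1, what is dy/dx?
Differentiate both sides with respect to x, treating y as y(x). By the chain rule, any term containing y contributes a factor of y' = dy/dx when we differentiate it.

Move every term to one side and write the relation as F(x, y) = 0. Term by term,
  d/dx[4y^2] = 8y·y'
  d/dx[cos(x)] = -sin(x)
  d/dx[-1] = 0

The pieces without y' make up ∂F/∂x and the coefficient of y' is ∂F/∂y:
  ∂F/∂x = -sin(x),
  ∂F/∂y = 8y.

Since d/dx[F] = ∂F/∂x + (∂F/∂y)·y' = 0, solve for y':
  (∂F/∂y)·y' = -∂F/∂x
  dy/dx = -(∂F/∂x)/(∂F/∂y) = -(-sin(x))/(8y) = sin(x)/(8y)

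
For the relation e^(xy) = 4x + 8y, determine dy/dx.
Differentiate both sides with respect to x, treating y as y(x). By the chain rule, any term containing y contributes a factor of y' = dy/dx when we differentiate it.

Move every term to one side and write the relation as F(x, y) = 0. Term by term,
  d/dx[-4x] = -4
  d/dx[-8y] = -8·y'
  d/dx[e^(xy)] = (x·y' + y)·e^(xy)

The pieces without y' make up ∂F/∂x and the coefficient of y' is ∂F/∂y:
  ∂F/∂x = y·e^(xy) - 4,
  ∂F/∂y = x·e^(xy) - 8.

Since d/dx[F] = ∂F/∂x + (∂F/∂y)·y' = 0, solve for y':
  (∂F/∂y)·y' = -∂F/∂x
  dy/dx = -(∂F/∂x)/(∂F/∂y) = -(y·e^(xy) - 4)/(x·e^(xy) - 8) = (-y·e^(xy) + 4)/(x·e^(xy) - 8)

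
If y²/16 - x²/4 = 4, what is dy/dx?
Apply d/dx to both sides, remembering that y depends on x. Each occurrence of y therefore brings in a y' = dy/dx via the chain rule.

With F(x, y) equal to the left-hand side minus the right, differentiate F term by term:
  d/dx[-x^2/4] = -x/2
  d/dx[y^2/16] = y·y'/8
  d/dx[-4] = 0
Adding these up, d/dx[F] = 0 becomes
  (-x/2) + (y/8)·y' = 0,
so isolating y',
  dy/dx = -(-x/2)/(y/8) = 4x/y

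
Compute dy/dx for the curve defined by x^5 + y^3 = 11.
Differentiate the relation implicitly: treat y = y(x) and apply the chain rule, so every y-derivative picks up a y' = dy/dx factor.

With everything moved to the left-hand side, differentiate term by term:
  d/dx[x^5] = 5x^4
  d/dx[y^3] = 3y^2·y'
  d/dx[-11] = 0

Separating the contributions that come from x directly and those that come through y:
  without y':      5x^4
  multiplying y':  3y^2

so (5x^4) + (3y^2)·y' = 0, and therefore
  dy/dx = -(5x^4)/(3y^2) = -5x^4/(3y^2)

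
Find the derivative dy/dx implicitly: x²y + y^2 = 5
Take d/dx of both sides. Since y is implicitly a function of x, the chain rule attaches a y' = dy/dx factor whenever we differentiate through y.

Set F(x, y) = (left side) − (right side), so the curve is F = 0. Differentiating each term of F:
  d/dx[x^2y] = x^2·y' + 2xy
  d/dx[y^2] = 2y·y'
  d/dx[-5] = 0

Collecting, the y'-free part is the partial derivative in x and the y' coefficient is the partial derivative in y:
  ∂F/∂x = 2xy
  ∂F/∂y = x^2 + 2y

so d/dx[F(x, y(x))] = ∂F/∂x + (∂F/∂y)·y' = 0. Rearranging,
  dy/dx = -(∂F/∂x)/(∂F/∂y) = -(2xy)/(x^2 + 2y) = -2xy/(x^2 + 2y)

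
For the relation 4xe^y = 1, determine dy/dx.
Differentiate both sides with respect to x, treating y as y(x). By the chain rule, any term containing y contributes a factor of y' = dy/dx when we differentiate it.

Move every term to one side and write the relation as F(x, y) = 0. Term by term,
  d/dx[4x·e^(y)] = 4x·y'·e^(y) + 4e^(y)
  d/dx[-1] = 0

The pieces without y' make up ∂F/∂x and the coefficient of y' is ∂F/∂y:
  ∂F/∂x = 4e^(y),
  ∂F/∂y = 4x·e^(y).

Since d/dx[F] = ∂F/∂x + (∂F/∂y)·y' = 0, solve for y':
  (∂F/∂y)·y' = -∂F/∂x
  dy/dx = -(∂F/∂x)/(∂F/∂y) = -(4e^(y))/(4x·e^(y)) = -1/x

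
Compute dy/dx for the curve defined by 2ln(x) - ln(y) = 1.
Apply d/dx to both sides, remembering that y depends on x. Each occurrence of y therefore brings in a y' = dy/dx via the chain rule.

With F(x, y) equal to the left-hand side minus the right, differentiate F term by term:
  d/dx[2ln(x)] = 2/x
  d/dx[-ln(y)] = -y'/y
  d/dx[-1] = 0
Adding these up, d/dx[F] = 0 becomes
  (2/x) + (-1/y)·y' = 0,
so isolating y',
  dy/dx = -(2/x)/(-1/y) = 2y/x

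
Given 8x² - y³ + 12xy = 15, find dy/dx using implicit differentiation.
Take d/dx of both sides. Since y is implicitly a function of x, the chain rule attaches a y' = dy/dx factor whenever we differentiate through y.

Set F(x, y) = (left side) − (right side), so the curve is F = 0. Differentiating each term of F:
  d/dx[8x^2] = 16x
  d/dx[12xy] = 12x·y' + 12y
  d/dx[-y^3] = -3y^2·y'
  d/dx[-15] = 0

Collecting, the y'-free part is the partial derivative in x and the y' coefficient is the partial derivative in y:
  ∂F/∂x = 16x + 12y
  ∂F/∂y = 12x - 3y^2

so d/dx[F(x, y(x))] = ∂F/∂x + (∂F/∂y)·y' = 0. Rearranging,
  dy/dx = -(∂F/∂x)/(∂F/∂y) = -(16x + 12y)/(12x - 3y^2) = 4(-4x - 3y)/(3(4x - y^2))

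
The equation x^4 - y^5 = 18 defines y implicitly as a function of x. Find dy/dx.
Differentiate both sides with respect to x, treating y as y(x). By the chain rule, any term containing y contributes a factor of y' = dy/dx when we differentiate it.

Move every term to one side and write the relation as F(x, y) = 0. Term by term,
  d/dx[x^4] = 4x^3
  d/dx[-y^5] = -5y^4·y'
  d/dx[-18] = 0

The pieces without y' make up ∂F/∂x and the coefficient of y' is ∂F/∂y:
  ∂F/∂x = 4x^3,
  ∂F/∂y = -5y^4.

Since d/dx[F] = ∂F/∂x + (∂F/∂y)·y' = 0, solve for y':
  (∂F/∂y)·y' = -∂F/∂x
  dy/dx = -(∂F/∂x)/(∂F/∂y) = -(4x^3)/(-5y^4) = 4x^3/(5y^4)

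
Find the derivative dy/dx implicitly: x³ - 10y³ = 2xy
Apply d/dx to both sides, remembering that y depends on x. Each occurrence of y therefore brings in a y' = dy/dx via the chain rule.

With F(x, y) equal to the left-hand side minus the right, differentiate F term by term:
  d/dx[x^3] = 3x^2
  d/dx[-2xy] = -2x·y' - 2y
  d/dx[-10y^3] = -30y^2·y'
Adding these up, d/dx[F] = 0 becomes
  (3x^2 - 2y) + (-2x - 30y^2)·y' = 0,
so isolating y',
  dy/dx = -(3x^2 - 2y)/(-2x - 30y^2) = (3x^2/2 - y)/(x + 15y^2)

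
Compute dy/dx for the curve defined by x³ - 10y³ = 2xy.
Differentiate both sides with respect to x, treating y as y(x). By the chain rule, any term containing y contributes a factor of y' = dy/dx when we differentiate it.

Move every term to one side and write the relation as F(x, y) = 0. Term by term,
  d/dx[x^3] = 3x^2
  d/dx[-2xy] = -2x·y' - 2y
  d/dx[-10y^3] = -30y^2·y'

The pieces without y' make up ∂F/∂x and the coefficient of y' is ∂F/∂y:
  ∂F/∂x = 3x^2 - 2y,
  ∂F/∂y = -2x - 30y^2.

Since d/dx[F] = ∂F/∂x + (∂F/∂y)·y' = 0, solve for y':
  (∂F/∂y)·y' = -∂F/∂x
  dy/dx = -(∂F/∂x)/(∂F/∂y) = -(3x^2 - 2y)/(-2x - 30y^2) = (3x^2/2 - y)/(x + 15y^2)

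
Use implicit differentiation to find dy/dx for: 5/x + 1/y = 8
Differentiate the relation implicitly: treat y = y(x) and apply the chain rule, so every y-derivative picks up a y' = dy/dx factor.

With everything moved to the left-hand side, differentiate term by term:
  d/dx[1/y] = -y'/y^2
  d/dx[5/x] = -5/x^2
  d/dx[-8] = 0

Separating the contributions that come from x directly and those that come through y:
  without y':      -5/x^2
  multiplying y':  -1/y^2

so (-5/x^2) + (-1/y^2)·y' = 0, and therefore
  dy/dx = -(-5/x^2)/(-1/y^2) = -5y^2/x^2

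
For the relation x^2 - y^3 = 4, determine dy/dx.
Apply d/dx to both sides, remembering that y depends on x. Each occurrence of y therefore brings in a y' = dy/dx via the chain rule.

With F(x, y) equal to the left-hand side minus the right, differentiate F term by term:
  d/dx[x^2] = 2x
  d/dx[-y^3] = -3y^2·y'
  d/dx[-4] = 0
Adding these up, d/dx[F] = 0 becomes
  (2x) + (-3y^2)·y' = 0,
so isolating y',
  dy/dx = -(2x)/(-3y^2) = 2x/(3y^2)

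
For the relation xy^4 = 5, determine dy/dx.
Apply d/dx to both sides, remembering that y depends on x. Each occurrence of y therefore brings in a y' = dy/dx via the chain rule.

With F(x, y) equal to the left-hand side minus the right, differentiate F term by term:
  d/dx[xy^4] = 4xy^3·y' + y^4
  d/dx[-5] = 0
Adding these up, d/dx[F] = 0 becomes
  (y^4) + (4xy^3)·y' = 0,
so isolating y',
  dy/dx = -(y^4)/(4xy^3) = -y/(4x)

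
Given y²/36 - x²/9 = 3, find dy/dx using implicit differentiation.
Take d/dx of both sides. Since y is implicitly a function of x, the chain rule attaches a y' = dy/dx factor whenever we differentiate through y.

Set F(x, y) = (left side) − (right side), so the curve is F = 0. Differentiating each term of F:
  d/dx[-x^2/9] = -2x/9
  d/dx[y^2/36] = y·y'/18
  d/dx[-3] = 0

Collecting, the y'-free part is the partial derivative in x and the y' coefficient is the partial derivative in y:
  ∂F/∂x = -2x/9
  ∂F/∂y = y/18

so d/dx[F(x, y(x))] = ∂F/∂x + (∂F/∂y)·y' = 0. Rearranging,
  dy/dx = -(∂F/∂x)/(∂F/∂y) = -(-2x/9)/(y/18) = 4x/y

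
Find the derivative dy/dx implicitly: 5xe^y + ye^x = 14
Take d/dx of both sides. Since y is implicitly a function of x, the chain rule attaches a y' = dy/dx factor whenever we differentiate through y.

Set F(x, y) = (left side) − (right side), so the curve is F = 0. Differentiating each term of F:
  d/dx[5x·e^(y)] = 5x·y'·e^(y) + 5e^(y)
  d/dx[y·e^(x)] = y·e^(x) + y'·e^(x)
  d/dx[-14] = 0

Collecting, the y'-free part is the partial derivative in x and the y' coefficient is the partial derivative in y:
  ∂F/∂x = y·e^(x) + 5e^(y)
  ∂F/∂y = 5x·e^(y) + e^(x)

so d/dx[F(x, y(x))] = ∂F/∂x + (∂F/∂y)·y' = 0. Rearranging,
  dy/dx = -(∂F/∂x)/(∂F/∂y) = -(y·e^(x) + 5e^(y))/(5x·e^(y) + e^(x)) = (-y·e^(x) - 5e^(y))/(5x·e^(y) + e^(x))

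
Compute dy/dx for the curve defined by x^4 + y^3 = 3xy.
Take d/dx of both sides. Since y is implicitly a function of x, the chain rule attaches a y' = dy/dx factor whenever we differentiate through y.

Set F(x, y) = (left side) − (right side), so the curve is F = 0. Differentiating each term of F:
  d/dx[x^4] = 4x^3
  d/dx[-3xy] = -3x·y' - 3y
  d/dx[y^3] = 3y^2·y'

Collecting, the y'-free part is the partial derivative in x and the y' coefficient is the partial derivative in y:
  ∂F/∂x = 4x^3 - 3y
  ∂F/∂y = -3x + 3y^2

so d/dx[F(x, y(x))] = ∂F/∂x + (∂F/∂y)·y' = 0. Rearranging,
  dy/dx = -(∂F/∂x)/(∂F/∂y) = -(4x^3 - 3y)/(-3x + 3y^2) = (4x^3/3 - y)/(x - y^2)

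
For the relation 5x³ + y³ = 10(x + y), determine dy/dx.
Differentiate the relation implicitly: treat y = y(x) and apply the chain rule, so every y-derivative picks up a y' = dy/dx factor.

With everything moved to the left-hand side, differentiate term by term:
  d/dx[5x^3] = 15x^2
  d/dx[-10x] = -10
  d/dx[y^3] = 3y^2·y'
  d/dx[-10y] = -10·y'

Separating the contributions that come from x directly and those that come through y:
  without y':      15x^2 - 10
  multiplying y':  3y^2 - 10

so (15x^2 - 10) + (3y^2 - 10)·y' = 0, and therefore
  dy/dx = -(15x^2 - 10)/(3y^2 - 10) = 5(2 - 3x^2)/(3y^2 - 10)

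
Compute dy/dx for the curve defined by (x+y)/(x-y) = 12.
Differentiate the relation implicitly: treat y = y(x) and apply the chain rule, so every y-derivative picks up a y' = dy/dx factor.

With everything moved to the left-hand side, differentiate term by term:
  d/dx[(x + y)/(x - y)] = (y' + 1)/(x - y) + (x + y)(y' - 1)/(x - y)^2
  d/dx[-12] = 0

Separating the contributions that come from x directly and those that come through y:
  without y':      1/(x - y) - (x + y)/(x - y)^2
  multiplying y':  1/(x - y) + (x + y)/(x - y)^2

so (1/(x - y) - (x + y)/(x - y)^2) + (1/(x - y) + (x + y)/(x - y)^2)·y' = 0, and therefore
  dy/dx = -(1/(x - y) - (x + y)/(x - y)^2)/(1/(x - y) + (x + y)/(x - y)^2)
        = -(-2y/(x - y)^2)/(2x/(x - y)^2) = y/x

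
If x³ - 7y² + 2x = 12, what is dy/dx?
Differentiate both sides with respect to x, treating y as y(x). By the chain rule, any term containing y contributes a factor of y' = dy/dx when we differentiate it.

Move every term to one side and write the relation as F(x, y) = 0. Term by term,
  d/dx[x^3] = 3x^2
  d/dx[2x] = 2
  d/dx[-7y^2] = -14y·y'
  d/dx[-12] = 0

The pieces without y' make up ∂F/∂x and the coefficient of y' is ∂F/∂y:
  ∂F/∂x = 3x^2 + 2,
  ∂F/∂y = -14y.

Since d/dx[F] = ∂F/∂x + (∂F/∂y)·y' = 0, solve for y':
  (∂F/∂y)·y' = -∂F/∂x
  dy/dx = -(∂F/∂x)/(∂F/∂y) = -(3x^2 + 2)/(-14y) = (3x^2 + 2)/(14y)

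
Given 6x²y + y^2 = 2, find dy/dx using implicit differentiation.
Differentiate the relation implicitly: treat y = y(x) and apply the chain rule, so every y-derivative picks up a y' = dy/dx factor.

With everything moved to the left-hand side, differentiate term by term:
  d/dx[6x^2y] = 6x^2·y' + 12xy
  d/dx[y^2] = 2y·y'
  d/dx[-2] = 0

Separating the contributions that come from x directly and those that come through y:
  without y':      12xy
  multiplying y':  6x^2 + 2y

so (12xy) + (6x^2 + 2y)·y' = 0, and therefore
  dy/dx = -(12xy)/(6x^2 + 2y) = -6xy/(3x^2 + y)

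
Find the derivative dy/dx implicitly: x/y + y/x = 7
Apply d/dx to both sides, remembering that y depends on x. Each occurrence of y therefore brings in a y' = dy/dx via the chain rule.

With F(x, y) equal to the left-hand side minus the right, differentiate F term by term:
  d/dx[x/y] = -x·y'/y^2 + 1/y
  d/dx[y/x] = y'/x - y/x^2
  d/dx[-7] = 0
Adding these up, d/dx[F] = 0 becomes
  (1/y - y/x^2) + (-x/y^2 + 1/x)·y' = 0,
so isolating y',
  dy/dx = -(1/y - y/x^2)/(-x/y^2 + 1/x)
        = -((x - y)(x + y)/(x^2y))/(-(x - y)(x + y)/(xy^2)) = y/x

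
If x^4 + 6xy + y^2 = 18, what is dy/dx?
Apply d/dx to both sides, remembering that y depends on x. Each occurrence of y therefore brings in a y' = dy/dx via the chain rule.

With F(x, y) equal to the left-hand side minus the right, differentiate F term by term:
  d/dx[x^4] = 4x^3
  d/dx[6xy] = 6x·y' + 6y
  d/dx[y^2] = 2y·y'
  d/dx[-18] = 0
Adding these up, d/dx[F] = 0 becomes
  (4x^3 + 6y) + (6x + 2y)·y' = 0,
so isolating y',
  dy/dx = -(4x^3 + 6y)/(6x + 2y) = (-2x^3 - 3y)/(3x + y)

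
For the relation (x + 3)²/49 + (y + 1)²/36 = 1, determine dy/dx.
Differentiate the relation implicitly: treat y = y(x) and apply the chain rule, so every y-derivative picks up a y' = dy/dx factor.

With everything moved to the left-hand side, differentiate term by term:
  d/dx[(x + 3)^2/49] = 2x/49 + 6/49
  d/dx[(y + 1)^2/36] = y'(y + 1)/18
  d/dx[-1] = 0

Separating the contributions that come from x directly and those that come through y:
  without y':      2x/49 + 6/49
  multiplying y':  y/18 + 1/18

so (2x/49 + 6/49) + (y/18 + 1/18)·y' = 0, and therefore
  dy/dx = -(2x/49 + 6/49)/(y/18 + 1/18)
        = -(2(x + 3)/49)/((y + 1)/18) = 36(-x - 3)/(49(y + 1))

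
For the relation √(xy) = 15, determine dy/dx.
Take d/dx of both sides. Since y is implicitly a function of x, the chain rule attaches a y' = dy/dx factor whenever we differentiate through y.

Set F(x, y) = (left side) − (right side), so the curve is F = 0. Differentiating each term of F:
  d/dx[√(xy)] = √(xy)(x·y'/2 + y/2)/(xy)
  d/dx[-15] = 0

Collecting, the y'-free part is the partial derivative in x and the y' coefficient is the partial derivative in y:
  ∂F/∂x = √(xy)/(2x)
  ∂F/∂y = √(xy)/(2y)

so d/dx[F(x, y(x))] = ∂F/∂x + (∂F/∂y)·y' = 0. Rearranging,
  dy/dx = -(∂F/∂x)/(∂F/∂y) = -(√(xy)/(2x))/(√(xy)/(2y)) = -y/x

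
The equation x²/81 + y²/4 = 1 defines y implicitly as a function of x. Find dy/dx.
Differentiate the relation implicitly: treat y = y(x) and apply the chain rule, so every y-derivative picks up a y' = dy/dx factor.

With everything moved to the left-hand side, differentiate term by term:
  d/dx[x^2/81] = 2x/81
  d/dx[y^2/4] = y·y'/2
  d/dx[-1] = 0

Separating the contributions that come from x directly and those that come through y:
  without y':      2x/81
  multiplying y':  y/2

so (2x/81) + (y/2)·y' = 0, and therefore
  dy/dx = -(2x/81)/(y/2) = -4x/(81y)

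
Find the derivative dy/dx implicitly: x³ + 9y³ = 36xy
Differentiate the relation implicitly: treat y = y(x) and apply the chain rule, so every y-derivative picks up a y' = dy/dx factor.

With everything moved to the left-hand side, differentiate term by term:
  d/dx[x^3] = 3x^2
  d/dx[-36xy] = -36x·y' - 36y
  d/dx[9y^3] = 27y^2·y'

Separating the contributions that come from x directly and those that come through y:
  without y':      3x^2 - 36y
  multiplying y':  -36x + 27y^2

so (3x^2 - 36y) + (-36x + 27y^2)·y' = 0, and therefore
  dy/dx = -(3x^2 - 36y)/(-36x + 27y^2) = (x^2 - 12y)/(3(4x - 3y^2))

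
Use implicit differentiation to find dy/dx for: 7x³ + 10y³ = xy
Differentiate both sides with respect to x, treating y as y(x). By the chain rule, any term containing y contributes a factor of y' = dy/dx when we differentiate it.

Move every term to one side and write the relation as F(x, y) = 0. Term by term,
  d/dx[7x^3] = 21x^2
  d/dx[-xy] = -x·y' - y
  d/dx[10y^3] = 30y^2·y'

The pieces without y' make up ∂F/∂x and the coefficient of y' is ∂F/∂y:
  ∂F/∂x = 21x^2 - y,
  ∂F/∂y = -x + 30y^2.

Since d/dx[F] = ∂F/∂x + (∂F/∂y)·y' = 0, solve for y':
  (∂F/∂y)·y' = -∂F/∂x
  dy/dx = -(∂F/∂x)/(∂F/∂y) = -(21x^2 - y)/(-x + 30y^2) = (21x^2 - y)/(x - 30y^2)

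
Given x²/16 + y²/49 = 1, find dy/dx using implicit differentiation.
Differentiate both sides with respect to x, treating y as y(x). By the chain rule, any term containing y contributes a factor of y' = dy/dx when we differentiate it.

Move every term to one side and write the relation as F(x, y) = 0. Term by term,
  d/dx[x^2/16] = x/8
  d/dx[y^2/49] = 2y·y'/49
  d/dx[-1] = 0

The pieces without y' make up ∂F/∂x and the coefficient of y' is ∂F/∂y:
  ∂F/∂x = x/8,
  ∂F/∂y = 2y/49.

Since d/dx[F] = ∂F/∂x + (∂F/∂y)·y' = 0, solve for y':
  (∂F/∂y)·y' = -∂F/∂x
  dy/dx = -(∂F/∂x)/(∂F/∂y) = -(x/8)/(2y/49) = -49x/(16y)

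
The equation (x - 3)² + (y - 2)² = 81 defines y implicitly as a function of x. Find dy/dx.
Apply d/dx to both sides, remembering that y depends on x. Each occurrence of y therefore brings in a y' = dy/dx via the chain rule.

With F(x, y) equal to the left-hand side minus the right, differentiate F term by term:
  d/dx[(x - 3)^2] = 2x - 6
  d/dx[(y - 2)^2] = 2·y'(y - 2)
  d/dx[-81] = 0
Adding these up, d/dx[F] = 0 becomes
  (2x - 6) + (2y - 4)·y' = 0,
so isolating y',
  dy/dx = -(2x - 6)/(2y - 4) = (3 - x)/(y - 2)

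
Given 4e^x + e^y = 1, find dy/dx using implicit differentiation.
Differentiate the relation implicitly: treat y = y(x) and apply the chain rule, so every y-derivative picks up a y' = dy/dx factor.

With everything moved to the left-hand side, differentiate term by term:
  d/dx[4e^(x)] = 4e^(x)
  d/dx[e^(y)] = y'·e^(y)
  d/dx[-1] = 0

Separating the contributions that come from x directly and those that come through y:
  without y':      4e^(x)
  multiplying y':  e^(y)

so (4e^(x)) + (e^(y))·y' = 0, and therefore
  dy/dx = -(4e^(x))/(e^(y)) = -4e^(x - y)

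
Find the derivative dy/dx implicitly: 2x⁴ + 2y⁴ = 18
Differentiate the relation implicitly: treat y = y(x) and apply the chain rule, so every y-derivative picks up a y' = dy/dx factor.

With everything moved to the left-hand side, differentiate term by term:
  d/dx[2x^4] = 8x^3
  d/dx[2y^4] = 8y^3·y'
  d/dx[-18] = 0

Separating the contributions that come from x directly and those that come through y:
  without y':      8x^3
  multiplying y':  8y^3

so (8x^3) + (8y^3)·y' = 0, and therefore
  dy/dx = -(8x^3)/(8y^3) = -x^3/y^3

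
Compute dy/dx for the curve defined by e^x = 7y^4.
Take d/dx of both sides. Since y is implicitly a function of x, the chain rule attaches a y' = dy/dx factor whenever we differentiate through y.

Set F(x, y) = (left side) − (right side), so the curve is F = 0. Differentiating each term of F:
  d/dx[-7y^4] = -28y^3·y'
  d/dx[e^(x)] = e^(x)

Collecting, the y'-free part is the partial derivative in x and the y' coefficient is the partial derivative in y:
  ∂F/∂x = e^(x)
  ∂F/∂y = -28y^3

so d/dx[F(x, y(x))] = ∂F/∂x + (∂F/∂y)·y' = 0. Rearranging,
  dy/dx = -(∂F/∂x)/(∂F/∂y) = -(e^(x))/(-28y^3) = e^(x)/(28y^3)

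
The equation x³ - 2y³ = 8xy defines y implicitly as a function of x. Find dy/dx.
Take d/dx of both sides. Since y is implicitly a function of x, the chain rule attaches a y' = dy/dx factor whenever we differentiate through y.

Set F(x, y) = (left side) − (right side), so the curve is F = 0. Differentiating each term of F:
  d/dx[x^3] = 3x^2
  d/dx[-8xy] = -8x·y' - 8y
  d/dx[-2y^3] = -6y^2·y'

Collecting, the y'-free part is the partial derivative in x and the y' coefficient is the partial derivative in y:
  ∂F/∂x = 3x^2 - 8y
  ∂F/∂y = -8x - 6y^2

so d/dx[F(x, y(x))] = ∂F/∂x + (∂F/∂y)·y' = 0. Rearranging,
  dy/dx = -(∂F/∂x)/(∂F/∂y) = -(3x^2 - 8y)/(-8x - 6y^2) = (3x^2 - 8y)/(2(4x + 3y^2))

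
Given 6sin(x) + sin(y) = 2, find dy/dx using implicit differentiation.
Take d/dx of both sides. Since y is implicitly a function of x, the chain rule attaches a y' = dy/dx factor whenever we differentiate through y.

Set F(x, y) = (left side) − (right side), so the curve is F = 0. Differentiating each term of F:
  d/dx[6sin(x)] = 6cos(x)
  d/dx[sin(y)] = y'·cos(y)
  d/dx[-2] = 0

Collecting, the y'-free part is the partial derivative in x and the y' coefficient is the partial derivative in y:
  ∂F/∂x = 6cos(x)
  ∂F/∂y = cos(y)

so d/dx[F(x, y(x))] = ∂F/∂x + (∂F/∂y)·y' = 0. Rearranging,
  dy/dx = -(∂F/∂x)/(∂F/∂y) = -(6cos(x))/(cos(y)) = -6cos(x)/cos(y)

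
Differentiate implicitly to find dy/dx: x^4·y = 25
Take d/dx of both sides. Since y is implicitly a function of x, the chain rule attaches a y' = dy/dx factor whenever we differentiate through y.

Set F(x, y) = (left side) − (right side), so the curve is F = 0. Differentiating each term of F:
  d/dx[x^4y] = x^4·y' + 4x^3y
  d/dx[-25] = 0

Collecting, the y'-free part is the partial derivative in x and the y' coefficient is the partial derivative in y:
  ∂F/∂x = 4x^3y
  ∂F/∂y = x^4

so d/dx[F(x, y(x))] = ∂F/∂x + (∂F/∂y)·y' = 0. Rearranging,
  dy/dx = -(∂F/∂x)/(∂F/∂y) = -(4x^3y)/(x^4) = -4y/x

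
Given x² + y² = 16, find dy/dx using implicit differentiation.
Apply d/dx to both sides, remembering that y depends on x. Each occurrence of y therefore brings in a y' = dy/dx via the chain rule.

With F(x, y) equal to the left-hand side minus the right, differentiate F term by term:
  d/dx[x^2] = 2x
  d/dx[y^2] = 2y·y'
  d/dx[-16] = 0
Adding these up, d/dx[F] = 0 becomes
  (2x) + (2y)·y' = 0,
so isolating y',
  dy/dx = -(2x)/(2y) = -x/y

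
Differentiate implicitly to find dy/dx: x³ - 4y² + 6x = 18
Take d/dx of both sides. Since y is implicitly a function of x, the chain rule attaches a y' = dy/dx factor whenever we differentiate through y.

Set F(x, y) = (left side) − (right side), so the curve is F = 0. Differentiating each term of F:
  d/dx[x^3] = 3x^2
  d/dx[6x] = 6
  d/dx[-4y^2] = -8y·y'
  d/dx[-18] = 0

Collecting, the y'-free part is the partial derivative in x and the y' coefficient is the partial derivative in y:
  ∂F/∂x = 3x^2 + 6
  ∂F/∂y = -8y

so d/dx[F(x, y(x))] = ∂F/∂x + (∂F/∂y)·y' = 0. Rearranging,
  dy/dx = -(∂F/∂x)/(∂F/∂y) = -(3x^2 + 6)/(-8y) = 3(x^2 + 2)/(8y)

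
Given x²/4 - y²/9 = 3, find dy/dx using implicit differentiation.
Differentiate both sides with respect to x, treating y as y(x). By the chain rule, any term containing y contributes a factor of y' = dy/dx when we differentiate it.

Move every term to one side and write the relation as F(x, y) = 0. Term by term,
  d/dx[x^2/4] = x/2
  d/dx[-y^2/9] = -2y·y'/9
  d/dx[-3] = 0

The pieces without y' make up ∂F/∂x and the coefficient of y' is ∂F/∂y:
  ∂F/∂x = x/2,
  ∂F/∂y = -2y/9.

Since d/dx[F] = ∂F/∂x + (∂F/∂y)·y' = 0, solve for y':
  (∂F/∂y)·y' = -∂F/∂x
  dy/dx = -(∂F/∂x)/(∂F/∂y) = -(x/2)/(-2y/9) = 9x/(4y)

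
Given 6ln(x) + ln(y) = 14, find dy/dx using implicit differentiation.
Take d/dx of both sides. Since y is implicitly a function of x, the chain rule attaches a y' = dy/dx factor whenever we differentiate through y.

Set F(x, y) = (left side) − (right side), so the curve is F = 0. Differentiating each term of F:
  d/dx[6ln(x)] = 6/x
  d/dx[ln(y)] = y'/y
  d/dx[-14] = 0

Collecting, the y'-free part is the partial derivative in x and the y' coefficient is the partial derivative in y:
  ∂F/∂x = 6/x
  ∂F/∂y = 1/y

so d/dx[F(x, y(x))] = ∂F/∂x + (∂F/∂y)·y' = 0. Rearranging,
  dy/dx = -(∂F/∂x)/(∂F/∂y) = -(6/x)/(1/y) = -6y/x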